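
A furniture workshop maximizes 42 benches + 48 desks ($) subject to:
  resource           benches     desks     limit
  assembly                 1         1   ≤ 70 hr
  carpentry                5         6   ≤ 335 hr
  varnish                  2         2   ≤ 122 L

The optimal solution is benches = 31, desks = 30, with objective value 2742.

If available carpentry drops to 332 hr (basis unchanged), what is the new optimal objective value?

At the optimum: assembly uses 61 of 70 (slack = 9); carpentry uses 335 of 335 (binding); varnish uses 122 of 122 (binding).
By complementary slackness, y = 0 for the non-binding constraint.
Dual feasibility on the basic columns requires 5·y_carpentry + 2·y_varnish = 42, 6·y_carpentry + 2·y_varnish = 48.
→ y_carpentry = 6 and y_varnish = 6.
Δz = y_carpentry·Δb = 6 × (-3) = -18, so new z* = 2742 − 18 = 2724.

2724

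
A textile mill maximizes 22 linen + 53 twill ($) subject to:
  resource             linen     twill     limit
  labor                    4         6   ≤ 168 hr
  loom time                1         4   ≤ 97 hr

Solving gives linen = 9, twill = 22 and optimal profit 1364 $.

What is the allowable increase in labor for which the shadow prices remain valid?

220

Binding constraints: labor, loom time. The basis is B = [[4,6],[1,4]] with det 10.
Per unit increase in labor, x* moves by d = (0.4, -0.1).
The basis stays optimal until twill reaches 0; allowable increase = 220 hr.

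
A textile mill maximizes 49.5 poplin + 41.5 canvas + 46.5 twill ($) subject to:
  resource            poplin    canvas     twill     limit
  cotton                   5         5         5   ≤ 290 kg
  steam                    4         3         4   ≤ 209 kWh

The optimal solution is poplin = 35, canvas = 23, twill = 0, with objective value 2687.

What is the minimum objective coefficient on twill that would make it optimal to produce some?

49.5

Check each constraint at x*: cotton 290/290 (tight); steam 209/209 (tight).
The binding rows give the dual system: 5·y_cotton + 4·y_steam = 49.5 and 5·y_cotton + 3·y_steam = 41.5.
Solving: y_cotton = 3.5, y_steam = 8.
twill enters the basis when its profit ≥ yᵀa₃ = 3.5·5 + 8·4 = 49.5.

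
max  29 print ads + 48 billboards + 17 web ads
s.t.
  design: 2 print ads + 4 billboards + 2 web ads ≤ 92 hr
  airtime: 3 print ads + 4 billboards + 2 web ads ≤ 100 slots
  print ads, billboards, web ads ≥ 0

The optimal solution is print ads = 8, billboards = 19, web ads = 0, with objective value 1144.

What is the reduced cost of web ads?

-7

Both design and airtime are binding at x*.
The binding rows give the dual system: 2·y_design + 3·y_airtime = 29 and 4·y_design + 4·y_airtime = 48.
This yields shadow prices y_design = 7, y_airtime = 5.
Reduced cost of web ads: c₃ − yᵀa₃ = 17 − (7·2 + 5·2) = 17 − 24 = -7.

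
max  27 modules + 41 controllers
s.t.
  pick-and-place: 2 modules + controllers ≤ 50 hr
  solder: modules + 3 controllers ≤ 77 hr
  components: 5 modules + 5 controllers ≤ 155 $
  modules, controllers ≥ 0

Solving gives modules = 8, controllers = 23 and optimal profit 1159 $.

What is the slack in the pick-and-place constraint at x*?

11

pick-and-place used = 2·8 + 1·23 = 39; slack = 50 − 39 = 11.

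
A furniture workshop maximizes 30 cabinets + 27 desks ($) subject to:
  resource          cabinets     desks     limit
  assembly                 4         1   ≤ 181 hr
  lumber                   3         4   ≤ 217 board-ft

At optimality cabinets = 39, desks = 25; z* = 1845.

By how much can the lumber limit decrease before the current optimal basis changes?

Binding constraints: assembly, lumber. The basis is B = [[4,1],[3,4]] with det 13.
Per unit decrease in lumber, x* moves by d = (0.0769, -0.3077).
The basis stays optimal until desks reaches 0; allowable decrease = 81.25 board-ft.

81.25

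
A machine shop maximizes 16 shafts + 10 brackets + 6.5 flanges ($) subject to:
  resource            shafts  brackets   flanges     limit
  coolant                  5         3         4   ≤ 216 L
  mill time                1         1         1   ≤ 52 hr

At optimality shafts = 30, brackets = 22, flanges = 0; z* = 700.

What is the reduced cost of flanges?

At the optimum: coolant uses 216 of 216 (binding); mill time uses 52 of 52 (binding).
Dual feasibility on the basic columns requires 5·y_coolant + 1·y_mill time = 16, 3·y_coolant + 1·y_mill time = 10.
→ y_coolant = 3 and y_mill time = 1.
Reduced cost of flanges: c₃ − yᵀa₃ = 6.5 − (3·4 + 1·1) = 6.5 − 13 = -6.5.

-6.5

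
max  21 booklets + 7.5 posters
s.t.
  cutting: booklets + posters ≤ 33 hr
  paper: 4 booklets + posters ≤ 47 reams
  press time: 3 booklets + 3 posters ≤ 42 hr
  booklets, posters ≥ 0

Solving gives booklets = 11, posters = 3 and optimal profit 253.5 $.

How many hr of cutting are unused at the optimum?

19

cutting used = 1·11 + 1·3 = 14; slack = 33 − 14 = 19.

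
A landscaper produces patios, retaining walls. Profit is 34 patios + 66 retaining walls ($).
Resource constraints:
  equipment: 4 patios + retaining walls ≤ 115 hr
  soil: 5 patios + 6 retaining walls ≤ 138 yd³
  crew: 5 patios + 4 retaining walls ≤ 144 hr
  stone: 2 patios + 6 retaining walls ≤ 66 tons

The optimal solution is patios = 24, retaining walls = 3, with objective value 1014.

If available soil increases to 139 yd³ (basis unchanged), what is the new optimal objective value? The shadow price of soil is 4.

1018

Δb = 1, so new z* = 1014 + (4)·(1) = 1014 + 4 = 1018.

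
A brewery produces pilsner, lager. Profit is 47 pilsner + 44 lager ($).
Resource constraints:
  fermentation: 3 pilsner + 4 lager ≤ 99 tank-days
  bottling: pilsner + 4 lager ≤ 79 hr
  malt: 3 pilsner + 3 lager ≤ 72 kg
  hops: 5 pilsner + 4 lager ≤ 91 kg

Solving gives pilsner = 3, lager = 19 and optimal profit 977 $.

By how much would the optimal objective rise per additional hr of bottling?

2

Binding: bottling and hops. Non-binding: fermentation (14 unused), malt (6 unused).
Slack constraints have shadow price 0 (complementary slackness).
The binding rows give the dual system: 1·y_bottling + 5·y_hops = 47 and 4·y_bottling + 4·y_hops = 44.
→ y_bottling = 2 and y_hops = 9.
Shadow price of bottling = 2.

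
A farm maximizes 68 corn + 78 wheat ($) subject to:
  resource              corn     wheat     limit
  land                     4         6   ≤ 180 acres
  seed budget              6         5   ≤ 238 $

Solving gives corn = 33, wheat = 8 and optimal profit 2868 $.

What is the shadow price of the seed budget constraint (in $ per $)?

Check each constraint at x*: land 180/180 (tight); seed budget 238/238 (tight).
From A_Bᵀ y = c: 4·y_land + 6·y_seed budget = 68; 6·y_land + 5·y_seed budget = 78.
→ y_land = 8 and y_seed budget = 6.
Shadow price of seed budget = 6.

6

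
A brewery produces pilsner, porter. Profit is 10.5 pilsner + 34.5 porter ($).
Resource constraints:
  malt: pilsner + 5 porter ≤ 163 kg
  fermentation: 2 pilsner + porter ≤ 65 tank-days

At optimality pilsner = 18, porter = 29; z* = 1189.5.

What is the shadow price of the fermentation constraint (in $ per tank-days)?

At the optimum: malt uses 163 of 163 (binding); fermentation uses 65 of 65 (binding).
From A_Bᵀ y = c: 1·y_malt + 2·y_fermentation = 10.5; 5·y_malt + 1·y_fermentation = 34.5.
→ y_malt = 6.5 and y_fermentation = 2.
Shadow price of fermentation = 2.

2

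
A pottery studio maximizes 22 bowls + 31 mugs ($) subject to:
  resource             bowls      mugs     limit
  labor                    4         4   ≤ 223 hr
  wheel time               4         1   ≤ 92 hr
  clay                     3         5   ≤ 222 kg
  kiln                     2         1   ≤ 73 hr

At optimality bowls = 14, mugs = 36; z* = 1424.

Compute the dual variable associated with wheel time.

1

At the optimum: labor uses 200 of 223 (slack = 23); wheel time uses 92 of 92 (binding); clay uses 222 of 222 (binding); kiln uses 64 of 73 (slack = 9).
Since labor, kiln are not tight, their duals are 0.
Dual feasibility on the basic columns requires 4·y_wheel time + 3·y_clay = 22, 1·y_wheel time + 5·y_clay = 31.
Solving: y_wheel time = 1, y_clay = 6.
Shadow price of wheel time = 1.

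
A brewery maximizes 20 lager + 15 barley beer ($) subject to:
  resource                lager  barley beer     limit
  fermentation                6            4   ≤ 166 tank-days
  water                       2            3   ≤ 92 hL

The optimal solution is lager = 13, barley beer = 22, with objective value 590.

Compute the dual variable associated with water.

Check each constraint at x*: fermentation 166/166 (tight); water 92/92 (tight).
Dual feasibility on the basic columns requires 6·y_fermentation + 2·y_water = 20, 4·y_fermentation + 3·y_water = 15.
→ y_fermentation = 3 and y_water = 1.
Shadow price of water = 1.

1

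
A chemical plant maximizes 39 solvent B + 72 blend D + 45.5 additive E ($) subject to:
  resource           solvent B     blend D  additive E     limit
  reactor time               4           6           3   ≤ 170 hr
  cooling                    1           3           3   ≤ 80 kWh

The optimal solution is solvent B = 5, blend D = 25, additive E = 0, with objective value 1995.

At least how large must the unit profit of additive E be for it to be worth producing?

Check each constraint at x*: reactor time 170/170 (tight); cooling 80/80 (tight).
From A_Bᵀ y = c: 4·y_reactor time + 1·y_cooling = 39; 6·y_reactor time + 3·y_cooling = 72.
This yields shadow prices y_reactor time = 7.5, y_cooling = 9.
additive E enters the basis when its profit ≥ yᵀa₃ = 7.5·3 + 9·3 = 49.5.

49.5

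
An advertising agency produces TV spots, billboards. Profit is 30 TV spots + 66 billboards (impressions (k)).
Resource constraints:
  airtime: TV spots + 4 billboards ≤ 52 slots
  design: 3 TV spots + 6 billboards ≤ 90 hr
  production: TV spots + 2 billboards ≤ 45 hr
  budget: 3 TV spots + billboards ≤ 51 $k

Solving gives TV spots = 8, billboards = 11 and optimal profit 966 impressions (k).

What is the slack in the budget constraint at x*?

16

budget used = 3·8 + 1·11 = 35; slack = 51 − 35 = 16.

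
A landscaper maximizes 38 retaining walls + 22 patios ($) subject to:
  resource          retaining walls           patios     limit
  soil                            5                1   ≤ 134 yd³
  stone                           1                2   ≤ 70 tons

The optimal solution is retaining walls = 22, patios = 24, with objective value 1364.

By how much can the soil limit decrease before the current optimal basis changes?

Binding constraints: soil, stone. The basis is B = [[5,1],[1,2]] with det 9.
Per unit decrease in soil, x* moves by d = (-0.2222, 0.1111).
The basis stays optimal until retaining walls reaches 0; allowable decrease = 99 yd³.

99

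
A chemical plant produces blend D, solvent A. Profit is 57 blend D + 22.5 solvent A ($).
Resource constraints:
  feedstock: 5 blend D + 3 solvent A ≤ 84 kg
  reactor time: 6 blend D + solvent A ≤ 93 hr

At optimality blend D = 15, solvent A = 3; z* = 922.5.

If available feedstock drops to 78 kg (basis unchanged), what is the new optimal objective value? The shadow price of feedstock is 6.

886.5

Δb = -6, so new z* = 922.5 + (6)·(-6) = 922.5 − 36 = 886.5.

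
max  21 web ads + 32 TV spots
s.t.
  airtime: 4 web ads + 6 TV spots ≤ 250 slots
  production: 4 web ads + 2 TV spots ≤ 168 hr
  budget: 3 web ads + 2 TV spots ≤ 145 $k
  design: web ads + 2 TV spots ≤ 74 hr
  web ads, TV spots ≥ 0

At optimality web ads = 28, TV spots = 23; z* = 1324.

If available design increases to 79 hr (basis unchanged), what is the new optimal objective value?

Binding: airtime and design. Non-binding: production (10 unused), budget (15 unused).
By complementary slackness, y = 0 for the non-binding constraints.
From A_Bᵀ y = c: 4·y_airtime + 1·y_design = 21; 6·y_airtime + 2·y_design = 32.
Solving: y_airtime = 5, y_design = 1.
Δz = y_design·Δb = 1 × (5) = 5, so new z* = 1324 + 5 = 1329.

1329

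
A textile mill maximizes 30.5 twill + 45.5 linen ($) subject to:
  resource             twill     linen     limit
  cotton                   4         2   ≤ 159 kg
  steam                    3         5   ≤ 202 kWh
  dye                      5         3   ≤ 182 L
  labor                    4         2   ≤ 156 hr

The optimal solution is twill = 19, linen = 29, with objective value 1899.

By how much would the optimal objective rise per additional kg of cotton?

0

Check each constraint at x*: cotton 134/159 (slack 25); steam 202/202 (tight); dye 182/182 (tight); labor 134/156 (slack 22).
Slack constraints have shadow price 0 (complementary slackness).
From A_Bᵀ y = c: 3·y_steam + 5·y_dye = 30.5; 5·y_steam + 3·y_dye = 45.5.
This yields shadow prices y_steam = 8.5, y_dye = 1.
Shadow price of cotton = 0.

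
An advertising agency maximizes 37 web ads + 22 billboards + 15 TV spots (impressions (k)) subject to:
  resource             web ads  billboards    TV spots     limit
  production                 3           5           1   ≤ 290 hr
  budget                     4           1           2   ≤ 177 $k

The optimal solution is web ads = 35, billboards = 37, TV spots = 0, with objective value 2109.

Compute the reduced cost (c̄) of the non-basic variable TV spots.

-2

At the optimum: production uses 290 of 290 (binding); budget uses 177 of 177 (binding).
The binding rows give the dual system: 3·y_production + 4·y_budget = 37 and 5·y_production + 1·y_budget = 22.
This yields shadow prices y_production = 3, y_budget = 7.
Reduced cost of TV spots: c₃ − yᵀa₃ = 15 − (3·1 + 7·2) = 15 − 17 = -2.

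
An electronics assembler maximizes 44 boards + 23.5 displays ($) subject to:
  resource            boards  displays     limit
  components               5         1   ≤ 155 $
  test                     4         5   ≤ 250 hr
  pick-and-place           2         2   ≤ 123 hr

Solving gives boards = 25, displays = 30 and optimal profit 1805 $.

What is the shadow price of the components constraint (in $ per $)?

At the optimum: components uses 155 of 155 (binding); test uses 250 of 250 (binding); pick-and-place uses 110 of 123 (slack = 13).
Slack constraints have shadow price 0 (complementary slackness).
The binding rows give the dual system: 5·y_components + 4·y_test = 44 and 1·y_components + 5·y_test = 23.5.
Solving: y_components = 6, y_test = 3.5.
Shadow price of components = 6.

6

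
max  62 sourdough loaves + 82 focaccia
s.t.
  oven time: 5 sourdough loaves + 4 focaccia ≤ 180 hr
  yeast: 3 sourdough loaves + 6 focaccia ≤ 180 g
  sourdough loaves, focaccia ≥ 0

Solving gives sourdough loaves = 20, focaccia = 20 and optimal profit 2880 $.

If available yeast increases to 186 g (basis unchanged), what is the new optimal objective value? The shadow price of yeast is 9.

Δb = 6, so new z* = 2880 + (9)·(6) = 2880 + 54 = 2934.

2934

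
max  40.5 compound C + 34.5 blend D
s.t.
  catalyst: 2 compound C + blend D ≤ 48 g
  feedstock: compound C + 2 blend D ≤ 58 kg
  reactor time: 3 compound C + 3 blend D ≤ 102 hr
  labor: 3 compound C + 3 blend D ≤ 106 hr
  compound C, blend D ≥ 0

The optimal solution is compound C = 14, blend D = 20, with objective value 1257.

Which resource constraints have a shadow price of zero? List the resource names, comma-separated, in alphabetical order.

feedstock, labor

catalyst: 48/48 (binding)
feedstock: 54/58 (slack 4)
reactor time: 102/102 (binding)
labor: 102/106 (slack 4)
By complementary slackness, a constraint with positive slack has shadow price 0 → feedstock, labor.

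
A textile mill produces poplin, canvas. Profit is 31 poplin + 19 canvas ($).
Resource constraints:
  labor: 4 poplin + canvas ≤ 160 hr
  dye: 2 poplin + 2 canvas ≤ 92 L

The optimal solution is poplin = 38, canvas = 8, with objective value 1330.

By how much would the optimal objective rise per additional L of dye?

7.5

At the optimum: labor uses 160 of 160 (binding); dye uses 92 of 92 (binding).
From A_Bᵀ y = c: 4·y_labor + 2·y_dye = 31; 1·y_labor + 2·y_dye = 19.
→ y_labor = 4 and y_dye = 7.5.
Shadow price of dye = 7.5.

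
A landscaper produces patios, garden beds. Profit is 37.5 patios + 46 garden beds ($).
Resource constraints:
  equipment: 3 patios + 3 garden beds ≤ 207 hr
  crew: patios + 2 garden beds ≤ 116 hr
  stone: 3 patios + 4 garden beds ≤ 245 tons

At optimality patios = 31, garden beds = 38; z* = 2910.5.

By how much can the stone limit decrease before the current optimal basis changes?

Binding constraints: equipment, stone. The basis is B = [[3,3],[3,4]] with det 3.
Per unit decrease in stone, x* moves by d = (1, -1).
The basis stays optimal until garden beds reaches 0; allowable decrease = 38 tons.

38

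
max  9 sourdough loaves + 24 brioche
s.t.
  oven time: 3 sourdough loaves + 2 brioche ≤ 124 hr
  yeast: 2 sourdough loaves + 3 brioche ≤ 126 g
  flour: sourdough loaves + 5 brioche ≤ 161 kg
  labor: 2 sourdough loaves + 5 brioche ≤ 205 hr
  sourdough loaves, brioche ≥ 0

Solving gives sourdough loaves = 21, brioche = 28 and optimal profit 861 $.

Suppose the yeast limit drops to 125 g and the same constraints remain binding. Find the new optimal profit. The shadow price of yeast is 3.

Δb = -1, so new z* = 861 + (3)·(-1) = 861 − 3 = 858.

858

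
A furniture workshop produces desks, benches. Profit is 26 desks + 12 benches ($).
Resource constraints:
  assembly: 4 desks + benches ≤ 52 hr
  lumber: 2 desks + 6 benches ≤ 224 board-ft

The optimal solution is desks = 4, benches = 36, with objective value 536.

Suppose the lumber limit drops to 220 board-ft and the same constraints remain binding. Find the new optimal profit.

Check each constraint at x*: assembly 52/52 (tight); lumber 224/224 (tight).
From A_Bᵀ y = c: 4·y_assembly + 2·y_lumber = 26; 1·y_assembly + 6·y_lumber = 12.
This yields shadow prices y_assembly = 6, y_lumber = 1.
Δz = y_lumber·Δb = 1 × (-4) = -4, so new z* = 536 − 4 = 532.

532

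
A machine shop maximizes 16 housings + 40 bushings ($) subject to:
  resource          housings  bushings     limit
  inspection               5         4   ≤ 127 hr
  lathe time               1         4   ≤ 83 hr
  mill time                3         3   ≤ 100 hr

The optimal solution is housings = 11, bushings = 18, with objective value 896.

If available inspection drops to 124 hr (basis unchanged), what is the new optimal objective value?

Binding: inspection and lathe time. Non-binding: mill time (13 unused).
Since mill time is not tight, its dual is 0.
Dual feasibility on the basic columns requires 5·y_inspection + 1·y_lathe time = 16, 4·y_inspection + 4·y_lathe time = 40.
This yields shadow prices y_inspection = 1.5, y_lathe time = 8.5.
Δz = y_inspection·Δb = 1.5 × (-3) = -4.5, so new z* = 896 − 4.5 = 891.5.

891.5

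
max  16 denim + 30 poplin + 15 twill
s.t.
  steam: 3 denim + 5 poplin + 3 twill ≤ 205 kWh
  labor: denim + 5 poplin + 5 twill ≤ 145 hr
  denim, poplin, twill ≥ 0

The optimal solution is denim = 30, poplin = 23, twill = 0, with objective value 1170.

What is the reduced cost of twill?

At the optimum: steam uses 205 of 205 (binding); labor uses 145 of 145 (binding).
Dual feasibility on the basic columns requires 3·y_steam + 1·y_labor = 16, 5·y_steam + 5·y_labor = 30.
→ y_steam = 5 and y_labor = 1.
Reduced cost of twill: c₃ − yᵀa₃ = 15 − (5·3 + 1·5) = 15 − 20 = -5.

-5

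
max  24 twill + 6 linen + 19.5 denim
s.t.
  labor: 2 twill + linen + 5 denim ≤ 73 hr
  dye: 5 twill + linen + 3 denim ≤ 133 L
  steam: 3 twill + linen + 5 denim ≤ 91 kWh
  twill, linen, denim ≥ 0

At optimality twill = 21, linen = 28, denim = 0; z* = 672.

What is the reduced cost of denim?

-4.5

At the optimum: labor uses 70 of 73 (slack = 3); dye uses 133 of 133 (binding); steam uses 91 of 91 (binding).
Slack constraints have shadow price 0 (complementary slackness).
Dual feasibility on the basic columns requires 5·y_dye + 3·y_steam = 24, 1·y_dye + 1·y_steam = 6.
Solving: y_dye = 3, y_steam = 3.
Reduced cost of denim: c₃ − yᵀa₃ = 19.5 − (3·3 + 3·5) = 19.5 − 24 = -4.5.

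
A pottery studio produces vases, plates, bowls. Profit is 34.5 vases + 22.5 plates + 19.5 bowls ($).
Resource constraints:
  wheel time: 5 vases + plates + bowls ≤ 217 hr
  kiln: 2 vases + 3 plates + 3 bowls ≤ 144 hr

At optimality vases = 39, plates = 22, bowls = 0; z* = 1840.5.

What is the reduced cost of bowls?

-3

Check each constraint at x*: wheel time 217/217 (tight); kiln 144/144 (tight).
The binding rows give the dual system: 5·y_wheel time + 2·y_kiln = 34.5 and 1·y_wheel time + 3·y_kiln = 22.5.
This yields shadow prices y_wheel time = 4.5, y_kiln = 6.
Reduced cost of bowls: c₃ − yᵀa₃ = 19.5 − (4.5·1 + 6·3) = 19.5 − 22.5 = -3.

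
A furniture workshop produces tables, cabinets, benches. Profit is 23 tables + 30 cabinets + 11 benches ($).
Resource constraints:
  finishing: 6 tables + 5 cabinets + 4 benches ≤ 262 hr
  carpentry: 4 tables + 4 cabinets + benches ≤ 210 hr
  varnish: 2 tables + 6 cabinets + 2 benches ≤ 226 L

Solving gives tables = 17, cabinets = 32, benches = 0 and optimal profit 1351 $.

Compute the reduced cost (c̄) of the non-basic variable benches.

-6

At the optimum: finishing uses 262 of 262 (binding); carpentry uses 196 of 210 (slack = 14); varnish uses 226 of 226 (binding).
By complementary slackness, y = 0 for the non-binding constraint.
From A_Bᵀ y = c: 6·y_finishing + 2·y_varnish = 23; 5·y_finishing + 6·y_varnish = 30.
→ y_finishing = 3 and y_varnish = 2.5.
Reduced cost of benches: c₃ − yᵀa₃ = 11 − (3·4 + 2.5·2) = 11 − 17 = -6.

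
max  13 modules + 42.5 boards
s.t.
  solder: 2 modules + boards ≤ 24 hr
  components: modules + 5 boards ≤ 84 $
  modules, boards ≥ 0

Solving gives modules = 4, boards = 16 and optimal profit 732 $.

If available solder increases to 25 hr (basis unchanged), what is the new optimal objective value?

734.5

Both solder and components are binding at x*.
Dual feasibility on the basic columns requires 2·y_solder + 1·y_components = 13, 1·y_solder + 5·y_components = 42.5.
Solving: y_solder = 2.5, y_components = 8.
Δz = y_solder·Δb = 2.5 × (1) = 2.5, so new z* = 732 + 2.5 = 734.5.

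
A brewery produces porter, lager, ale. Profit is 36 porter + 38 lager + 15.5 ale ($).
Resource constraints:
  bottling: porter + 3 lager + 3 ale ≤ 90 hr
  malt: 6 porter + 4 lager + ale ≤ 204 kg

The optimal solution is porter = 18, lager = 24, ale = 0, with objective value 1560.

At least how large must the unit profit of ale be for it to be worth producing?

Check each constraint at x*: bottling 90/90 (tight); malt 204/204 (tight).
The binding rows give the dual system: 1·y_bottling + 6·y_malt = 36 and 3·y_bottling + 4·y_malt = 38.
→ y_bottling = 6 and y_malt = 5.
ale enters the basis when its profit ≥ yᵀa₃ = 6·3 + 5·1 = 23.

23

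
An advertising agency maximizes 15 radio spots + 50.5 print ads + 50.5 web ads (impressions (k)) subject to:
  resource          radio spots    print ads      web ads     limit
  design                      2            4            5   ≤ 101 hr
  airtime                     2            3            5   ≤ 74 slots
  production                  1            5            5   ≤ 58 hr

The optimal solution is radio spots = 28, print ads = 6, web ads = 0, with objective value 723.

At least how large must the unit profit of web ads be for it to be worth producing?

Binding: airtime and production. Non-binding: design (21 unused).
Since design is not tight, its dual is 0.
From A_Bᵀ y = c: 2·y_airtime + 1·y_production = 15; 3·y_airtime + 5·y_production = 50.5.
Solving: y_airtime = 3.5, y_production = 8.
web ads enters the basis when its profit ≥ yᵀa₃ = 3.5·5 + 8·5 = 57.5.

57.5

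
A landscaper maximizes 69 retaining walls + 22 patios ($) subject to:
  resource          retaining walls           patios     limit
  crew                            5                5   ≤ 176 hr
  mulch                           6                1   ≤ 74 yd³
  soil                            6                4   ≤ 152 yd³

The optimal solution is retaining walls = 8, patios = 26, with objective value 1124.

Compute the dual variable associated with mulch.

Check each constraint at x*: crew 170/176 (slack 6); mulch 74/74 (tight); soil 152/152 (tight).
By complementary slackness, y = 0 for the non-binding constraint.
Dual feasibility on the basic columns requires 6·y_mulch + 6·y_soil = 69, 1·y_mulch + 4·y_soil = 22.
This yields shadow prices y_mulch = 8, y_soil = 3.5.
Shadow price of mulch = 8.

8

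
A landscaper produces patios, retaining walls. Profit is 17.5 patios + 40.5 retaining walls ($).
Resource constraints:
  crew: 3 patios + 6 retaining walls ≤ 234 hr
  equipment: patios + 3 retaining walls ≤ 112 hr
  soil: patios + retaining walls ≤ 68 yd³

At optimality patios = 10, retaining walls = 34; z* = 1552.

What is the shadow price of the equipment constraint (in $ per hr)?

Binding: crew and equipment. Non-binding: soil (24 unused).
By complementary slackness, y = 0 for the non-binding constraint.
From A_Bᵀ y = c: 3·y_crew + 1·y_equipment = 17.5; 6·y_crew + 3·y_equipment = 40.5.
This yields shadow prices y_crew = 4, y_equipment = 5.5.
Shadow price of equipment = 5.5.

5.5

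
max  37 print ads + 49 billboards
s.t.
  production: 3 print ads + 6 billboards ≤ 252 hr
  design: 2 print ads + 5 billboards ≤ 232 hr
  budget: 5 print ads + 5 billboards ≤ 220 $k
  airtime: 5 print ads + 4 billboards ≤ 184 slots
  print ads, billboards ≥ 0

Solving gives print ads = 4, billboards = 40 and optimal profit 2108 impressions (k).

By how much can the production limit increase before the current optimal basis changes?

Binding constraints: production, budget. The basis is B = [[3,6],[5,5]] with det -15.
Per unit increase in production, x* moves by d = (-0.3333, 0.3333).
The basis stays optimal until print ads reaches 0; allowable increase = 12 hr.

12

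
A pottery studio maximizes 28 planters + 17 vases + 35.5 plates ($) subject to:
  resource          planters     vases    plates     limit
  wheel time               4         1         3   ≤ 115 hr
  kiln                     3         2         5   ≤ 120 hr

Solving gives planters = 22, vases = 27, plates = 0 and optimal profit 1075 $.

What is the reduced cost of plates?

Check each constraint at x*: wheel time 115/115 (tight); kiln 120/120 (tight).
From A_Bᵀ y = c: 4·y_wheel time + 3·y_kiln = 28; 1·y_wheel time + 2·y_kiln = 17.
Solving: y_wheel time = 1, y_kiln = 8.
Reduced cost of plates: c₃ − yᵀa₃ = 35.5 − (1·3 + 8·5) = 35.5 − 43 = -7.5.

-7.5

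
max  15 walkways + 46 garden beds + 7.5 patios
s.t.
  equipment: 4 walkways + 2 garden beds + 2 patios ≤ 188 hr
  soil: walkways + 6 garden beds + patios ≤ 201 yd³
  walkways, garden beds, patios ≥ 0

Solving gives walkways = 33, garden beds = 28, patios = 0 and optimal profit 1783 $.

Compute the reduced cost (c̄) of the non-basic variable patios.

At the optimum: equipment uses 188 of 188 (binding); soil uses 201 of 201 (binding).
Dual feasibility on the basic columns requires 4·y_equipment + 1·y_soil = 15, 2·y_equipment + 6·y_soil = 46.
This yields shadow prices y_equipment = 2, y_soil = 7.
Reduced cost of patios: c₃ − yᵀa₃ = 7.5 − (2·2 + 7·1) = 7.5 − 11 = -3.5.

-3.5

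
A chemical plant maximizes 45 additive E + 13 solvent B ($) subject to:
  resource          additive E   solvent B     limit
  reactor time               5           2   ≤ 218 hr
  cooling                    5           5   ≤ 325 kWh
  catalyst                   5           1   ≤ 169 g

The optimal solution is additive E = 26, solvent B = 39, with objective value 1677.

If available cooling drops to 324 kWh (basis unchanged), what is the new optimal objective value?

1676

Binding: cooling and catalyst. Non-binding: reactor time (10 unused).
By complementary slackness, y = 0 for the non-binding constraint.
From A_Bᵀ y = c: 5·y_cooling + 5·y_catalyst = 45; 5·y_cooling + 1·y_catalyst = 13.
Solving: y_cooling = 1, y_catalyst = 8.
Δz = y_cooling·Δb = 1 × (-1) = -1, so new z* = 1677 − 1 = 1676.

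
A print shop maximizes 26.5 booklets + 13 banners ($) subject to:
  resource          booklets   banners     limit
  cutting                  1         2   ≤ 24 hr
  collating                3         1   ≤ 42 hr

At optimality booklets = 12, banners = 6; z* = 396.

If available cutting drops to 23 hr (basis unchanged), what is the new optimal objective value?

393.5

At the optimum: cutting uses 24 of 24 (binding); collating uses 42 of 42 (binding).
The binding rows give the dual system: 1·y_cutting + 3·y_collating = 26.5 and 2·y_cutting + 1·y_collating = 13.
This yields shadow prices y_cutting = 2.5, y_collating = 8.
Δz = y_cutting·Δb = 2.5 × (-1) = -2.5, so new z* = 396 − 2.5 = 393.5.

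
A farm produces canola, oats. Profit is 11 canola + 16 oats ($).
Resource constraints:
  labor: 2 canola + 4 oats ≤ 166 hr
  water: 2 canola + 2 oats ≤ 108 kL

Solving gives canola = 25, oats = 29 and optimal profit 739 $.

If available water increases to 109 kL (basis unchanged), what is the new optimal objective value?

742

Check each constraint at x*: labor 166/166 (tight); water 108/108 (tight).
From A_Bᵀ y = c: 2·y_labor + 2·y_water = 11; 4·y_labor + 2·y_water = 16.
This yields shadow prices y_labor = 2.5, y_water = 3.
Δz = y_water·Δb = 3 × (1) = 3, so new z* = 739 + 3 = 742.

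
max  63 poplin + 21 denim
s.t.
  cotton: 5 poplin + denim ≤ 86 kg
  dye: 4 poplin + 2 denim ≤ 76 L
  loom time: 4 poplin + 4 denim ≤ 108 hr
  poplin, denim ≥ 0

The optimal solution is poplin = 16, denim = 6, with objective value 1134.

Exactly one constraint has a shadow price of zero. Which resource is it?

loom time

cotton: 86/86 (binding)
dye: 76/76 (binding)
loom time: 88/108 (slack 20)
By complementary slackness, a constraint with positive slack has shadow price 0 → loom time.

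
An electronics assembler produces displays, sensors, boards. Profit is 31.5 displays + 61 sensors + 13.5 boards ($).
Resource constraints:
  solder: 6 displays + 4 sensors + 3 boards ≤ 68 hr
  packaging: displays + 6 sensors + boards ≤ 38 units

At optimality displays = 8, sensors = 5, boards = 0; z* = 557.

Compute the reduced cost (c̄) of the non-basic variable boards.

Check each constraint at x*: solder 68/68 (tight); packaging 38/38 (tight).
The binding rows give the dual system: 6·y_solder + 1·y_packaging = 31.5 and 4·y_solder + 6·y_packaging = 61.
→ y_solder = 4 and y_packaging = 7.5.
Reduced cost of boards: c₃ − yᵀa₃ = 13.5 − (4·3 + 7.5·1) = 13.5 − 19.5 = -6.

-6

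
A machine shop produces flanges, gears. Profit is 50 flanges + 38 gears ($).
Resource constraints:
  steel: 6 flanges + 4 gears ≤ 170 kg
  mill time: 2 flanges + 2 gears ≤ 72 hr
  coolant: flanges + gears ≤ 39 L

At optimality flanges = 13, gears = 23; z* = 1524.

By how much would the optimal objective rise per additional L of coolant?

Binding: steel and mill time. Non-binding: coolant (3 unused).
Since coolant is not tight, its dual is 0.
From A_Bᵀ y = c: 6·y_steel + 2·y_mill time = 50; 4·y_steel + 2·y_mill time = 38.
Solving: y_steel = 6, y_mill time = 7.
Shadow price of coolant = 0.

0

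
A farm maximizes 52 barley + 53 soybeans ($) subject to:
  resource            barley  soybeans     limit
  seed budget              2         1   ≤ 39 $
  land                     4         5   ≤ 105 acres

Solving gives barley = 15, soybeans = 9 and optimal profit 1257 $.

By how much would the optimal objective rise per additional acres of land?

At the optimum: seed budget uses 39 of 39 (binding); land uses 105 of 105 (binding).
The binding rows give the dual system: 2·y_seed budget + 4·y_land = 52 and 1·y_seed budget + 5·y_land = 53.
Solving: y_seed budget = 8, y_land = 9.
Shadow price of land = 9.

9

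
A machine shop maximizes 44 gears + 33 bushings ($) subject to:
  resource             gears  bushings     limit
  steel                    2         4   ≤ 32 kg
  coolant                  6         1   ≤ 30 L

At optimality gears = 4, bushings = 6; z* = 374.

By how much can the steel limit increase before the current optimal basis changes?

88

Binding constraints: steel, coolant. The basis is B = [[2,4],[6,1]] with det -22.
Per unit increase in steel, x* moves by d = (-0.0455, 0.2727).
The basis stays optimal until gears reaches 0; allowable increase = 88 kg.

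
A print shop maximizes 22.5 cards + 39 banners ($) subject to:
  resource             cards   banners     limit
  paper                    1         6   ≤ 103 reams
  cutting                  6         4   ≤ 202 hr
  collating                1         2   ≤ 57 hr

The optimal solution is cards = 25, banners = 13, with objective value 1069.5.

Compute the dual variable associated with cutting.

At the optimum: paper uses 103 of 103 (binding); cutting uses 202 of 202 (binding); collating uses 51 of 57 (slack = 6).
Slack constraints have shadow price 0 (complementary slackness).
Dual feasibility on the basic columns requires 1·y_paper + 6·y_cutting = 22.5, 6·y_paper + 4·y_cutting = 39.
→ y_paper = 4.5 and y_cutting = 3.
Shadow price of cutting = 3.

3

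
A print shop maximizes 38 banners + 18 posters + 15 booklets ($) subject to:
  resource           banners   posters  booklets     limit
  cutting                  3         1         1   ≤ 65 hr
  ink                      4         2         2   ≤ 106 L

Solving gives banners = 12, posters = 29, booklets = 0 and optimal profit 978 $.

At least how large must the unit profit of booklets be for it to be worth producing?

Both cutting and ink are binding at x*.
The binding rows give the dual system: 3·y_cutting + 4·y_ink = 38 and 1·y_cutting + 2·y_ink = 18.
This yields shadow prices y_cutting = 2, y_ink = 8.
booklets enters the basis when its profit ≥ yᵀa₃ = 2·1 + 8·2 = 18.

18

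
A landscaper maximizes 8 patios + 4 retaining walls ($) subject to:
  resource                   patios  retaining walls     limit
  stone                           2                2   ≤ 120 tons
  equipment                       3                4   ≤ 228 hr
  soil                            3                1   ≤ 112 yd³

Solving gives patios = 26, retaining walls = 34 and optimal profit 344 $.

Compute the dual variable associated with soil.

2

At the optimum: stone uses 120 of 120 (binding); equipment uses 214 of 228 (slack = 14); soil uses 112 of 112 (binding).
By complementary slackness, y = 0 for the non-binding constraint.
From A_Bᵀ y = c: 2·y_stone + 3·y_soil = 8; 2·y_stone + 1·y_soil = 4.
This yields shadow prices y_stone = 1, y_soil = 2.
Shadow price of soil = 2.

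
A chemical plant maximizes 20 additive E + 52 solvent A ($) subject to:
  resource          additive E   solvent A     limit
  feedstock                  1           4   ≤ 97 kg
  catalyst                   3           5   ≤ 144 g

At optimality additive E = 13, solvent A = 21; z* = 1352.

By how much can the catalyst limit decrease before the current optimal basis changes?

22.75

Binding constraints: feedstock, catalyst. The basis is B = [[1,4],[3,5]] with det -7.
Per unit decrease in catalyst, x* moves by d = (-0.5714, 0.1429).
The basis stays optimal until additive E reaches 0; allowable decrease = 22.75 g.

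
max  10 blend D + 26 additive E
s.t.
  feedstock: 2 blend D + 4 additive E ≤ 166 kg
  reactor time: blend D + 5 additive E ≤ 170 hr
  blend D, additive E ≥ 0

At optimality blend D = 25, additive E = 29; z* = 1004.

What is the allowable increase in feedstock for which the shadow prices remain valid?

Binding constraints: feedstock, reactor time. The basis is B = [[2,4],[1,5]] with det 6.
Per unit increase in feedstock, x* moves by d = (0.8333, -0.1667).
The basis stays optimal until additive E reaches 0; allowable increase = 174 kg.

174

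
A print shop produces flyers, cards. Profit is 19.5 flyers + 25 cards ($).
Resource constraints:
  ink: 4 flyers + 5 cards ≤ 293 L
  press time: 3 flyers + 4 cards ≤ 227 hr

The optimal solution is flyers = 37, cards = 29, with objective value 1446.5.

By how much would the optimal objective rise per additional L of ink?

Check each constraint at x*: ink 293/293 (tight); press time 227/227 (tight).
The binding rows give the dual system: 4·y_ink + 3·y_press time = 19.5 and 5·y_ink + 4·y_press time = 25.
This yields shadow prices y_ink = 3, y_press time = 2.5.
Shadow price of ink = 3.

3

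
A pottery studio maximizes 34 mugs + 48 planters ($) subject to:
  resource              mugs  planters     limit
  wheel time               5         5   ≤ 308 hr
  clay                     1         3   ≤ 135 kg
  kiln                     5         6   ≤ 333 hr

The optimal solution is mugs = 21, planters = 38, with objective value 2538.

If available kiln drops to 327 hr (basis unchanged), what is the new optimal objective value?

2502

Check each constraint at x*: wheel time 295/308 (slack 13); clay 135/135 (tight); kiln 333/333 (tight).
Slack constraints have shadow price 0 (complementary slackness).
The binding rows give the dual system: 1·y_clay + 5·y_kiln = 34 and 3·y_clay + 6·y_kiln = 48.
→ y_clay = 4 and y_kiln = 6.
Δz = y_kiln·Δb = 6 × (-6) = -36, so new z* = 2538 − 36 = 2502.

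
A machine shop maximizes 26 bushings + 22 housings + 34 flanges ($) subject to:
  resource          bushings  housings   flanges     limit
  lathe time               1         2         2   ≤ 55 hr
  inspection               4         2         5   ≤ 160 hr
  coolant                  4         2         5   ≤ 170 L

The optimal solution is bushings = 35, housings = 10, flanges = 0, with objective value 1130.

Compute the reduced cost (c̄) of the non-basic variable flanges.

-3

Binding: lathe time and inspection. Non-binding: coolant (10 unused).
Since coolant is not tight, its dual is 0.
From A_Bᵀ y = c: 1·y_lathe time + 4·y_inspection = 26; 2·y_lathe time + 2·y_inspection = 22.
Solving: y_lathe time = 6, y_inspection = 5.
Reduced cost of flanges: c₃ − yᵀa₃ = 34 − (6·2 + 5·5) = 34 − 37 = -3.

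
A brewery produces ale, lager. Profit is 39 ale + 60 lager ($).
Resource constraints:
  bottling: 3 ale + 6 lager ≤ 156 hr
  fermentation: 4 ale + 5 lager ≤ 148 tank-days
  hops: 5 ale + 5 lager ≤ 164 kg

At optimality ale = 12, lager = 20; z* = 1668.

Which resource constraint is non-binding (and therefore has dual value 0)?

hops

bottling: 156/156 (binding)
fermentation: 148/148 (binding)
hops: 160/164 (slack 4)
By complementary slackness, a constraint with positive slack has shadow price 0 → hops.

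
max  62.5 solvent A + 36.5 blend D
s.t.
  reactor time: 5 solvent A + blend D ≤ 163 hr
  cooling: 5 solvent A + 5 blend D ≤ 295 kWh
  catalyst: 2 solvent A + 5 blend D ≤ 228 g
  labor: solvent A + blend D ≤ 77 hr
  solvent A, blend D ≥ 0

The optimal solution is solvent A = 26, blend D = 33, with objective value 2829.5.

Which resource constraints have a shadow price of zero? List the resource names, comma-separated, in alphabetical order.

catalyst, labor

reactor time: 163/163 (binding)
cooling: 295/295 (binding)
catalyst: 217/228 (slack 11)
labor: 59/77 (slack 18)
By complementary slackness, a constraint with positive slack has shadow price 0 → catalyst, labor.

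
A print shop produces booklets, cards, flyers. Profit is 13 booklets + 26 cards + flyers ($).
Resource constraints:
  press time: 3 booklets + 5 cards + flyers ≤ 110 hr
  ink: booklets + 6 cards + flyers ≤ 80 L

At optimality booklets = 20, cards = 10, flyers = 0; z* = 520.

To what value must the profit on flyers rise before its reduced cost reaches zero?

Check each constraint at x*: press time 110/110 (tight); ink 80/80 (tight).
From A_Bᵀ y = c: 3·y_press time + 1·y_ink = 13; 5·y_press time + 6·y_ink = 26.
→ y_press time = 4 and y_ink = 1.
flyers enters the basis when its profit ≥ yᵀa₃ = 4·1 + 1·1 = 5.

5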